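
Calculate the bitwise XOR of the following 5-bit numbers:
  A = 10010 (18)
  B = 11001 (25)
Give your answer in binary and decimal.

Apply ^ to each column (1 where bits differ):
  10010
^ 11001
-------
  01011

Answer: 01011 (11)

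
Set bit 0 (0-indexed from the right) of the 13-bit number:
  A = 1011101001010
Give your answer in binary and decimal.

Mask = 1 << 0 = 0000000000001
Bit 0 of A is 0, so OR-ing with the mask flips it to 1.
  1011101001010
| 0000000000001
---------------
  1011101001011

Answer: 1011101001011 (5963)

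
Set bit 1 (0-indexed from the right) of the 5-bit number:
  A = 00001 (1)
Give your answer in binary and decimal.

Mask = 1 << 1 = 00010
Bit 1 of A is 0, so OR-ing with the mask flips it to 1.
  00001
| 00010
-------
  00011

Answer: 00011 (3)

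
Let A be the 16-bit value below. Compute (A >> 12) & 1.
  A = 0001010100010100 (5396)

Bit 12 is the 13th from the right.
  0001010100010100
     ^
That bit is 1.

Answer: 1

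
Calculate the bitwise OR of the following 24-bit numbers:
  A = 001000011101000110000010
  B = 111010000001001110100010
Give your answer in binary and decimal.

Apply | to each column (1 where either bit is 1):
  001000011101000110000010
| 111010000001001110100010
--------------------------
  111010011101001110100010

Answer: 111010011101001110100010 (15324066)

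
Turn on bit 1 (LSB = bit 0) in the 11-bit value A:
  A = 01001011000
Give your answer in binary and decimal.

Mask = 1 << 1 = 00000000010
Bit 1 of A is 0, so OR-ing with the mask flips it to 1.
  01001011000
| 00000000010
-------------
  01001011010

Answer: 01001011010 (602)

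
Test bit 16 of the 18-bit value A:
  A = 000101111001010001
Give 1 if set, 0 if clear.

Bit 16 is the 17th from the right.
  000101111001010001
   ^
That bit is 0.

Answer: 0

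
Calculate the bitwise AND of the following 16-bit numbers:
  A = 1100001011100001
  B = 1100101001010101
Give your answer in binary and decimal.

Apply & to each column (1 only where both bits are 1):
  1100001011100001
& 1100101001010101
------------------
  1100001001000001

Answer: 1100001001000001 (49729)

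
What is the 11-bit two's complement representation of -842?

1. Binary of +842:  01101001010
2. Invert bits:     10010110101
3. Add 1:           10010110110

Answer: 10010110110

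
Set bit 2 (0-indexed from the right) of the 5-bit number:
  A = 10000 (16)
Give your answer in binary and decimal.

Mask = 1 << 2 = 00100
Bit 2 of A is 0, so OR-ing with the mask flips it to 1.
  10000
| 00100
-------
  10100

Answer: 10100 (20)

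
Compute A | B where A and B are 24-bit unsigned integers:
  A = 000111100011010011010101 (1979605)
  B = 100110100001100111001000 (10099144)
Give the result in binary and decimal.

Apply | to each column (1 where either bit is 1):
  000111100011010011010101
| 100110100001100111001000
--------------------------
  100111100011110111011101

Answer: 100111100011110111011101 (10370525)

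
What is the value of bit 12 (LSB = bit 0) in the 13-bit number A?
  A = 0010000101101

Bit 12 is the 13th from the right.
  0010000101101
  ^
That bit is 0.

Answer: 0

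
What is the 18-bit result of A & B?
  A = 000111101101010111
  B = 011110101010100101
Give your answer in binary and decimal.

Apply & to each column (1 only where both bits are 1):
  000111101101010111
& 011110101010100101
--------------------
  000110101000000101

Answer: 000110101000000101 (27141)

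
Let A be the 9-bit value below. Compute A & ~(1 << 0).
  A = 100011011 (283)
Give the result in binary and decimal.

Mask = ~(1 << 0) = 111111110
Bit 0 of A is 1, so AND-ing with the mask clears it to 0.
  100011011
& 111111110
-----------
  100011010

Answer: 100011010 (282)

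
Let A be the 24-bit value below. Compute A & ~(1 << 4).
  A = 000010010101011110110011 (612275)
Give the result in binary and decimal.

Mask = ~(1 << 4) = 111111111111111111101111
Bit 4 of A is 1, so AND-ing with the mask clears it to 0.
  000010010101011110110011
& 111111111111111111101111
--------------------------
  000010010101011110100011

Answer: 000010010101011110100011 (612259)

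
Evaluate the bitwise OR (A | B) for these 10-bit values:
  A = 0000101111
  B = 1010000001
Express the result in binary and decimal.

Apply | to each column (1 where either bit is 1):
  0000101111
| 1010000001
------------
  1010101111

Answer: 1010101111 (687)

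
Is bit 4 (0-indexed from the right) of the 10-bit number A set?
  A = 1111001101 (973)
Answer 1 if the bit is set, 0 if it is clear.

Bit 4 is the 5th from the right.
  1111001101
       ^
That bit is 0.

Answer: 0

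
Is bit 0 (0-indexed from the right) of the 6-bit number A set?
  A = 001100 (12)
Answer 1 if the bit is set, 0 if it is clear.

Bit 0 is the 1st from the right.
  001100
       ^
That bit is 0.

Answer: 0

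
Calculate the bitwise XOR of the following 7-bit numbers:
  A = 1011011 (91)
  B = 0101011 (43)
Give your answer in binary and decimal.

Apply ^ to each column (1 where bits differ):
  1011011
^ 0101011
---------
  1110000

Answer: 1110000 (112)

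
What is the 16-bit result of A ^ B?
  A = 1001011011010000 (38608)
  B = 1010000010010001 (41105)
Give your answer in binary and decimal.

Apply ^ to each column (1 where bits differ):
  1001011011010000
^ 1010000010010001
------------------
  0011011001000001

Answer: 0011011001000001 (13889)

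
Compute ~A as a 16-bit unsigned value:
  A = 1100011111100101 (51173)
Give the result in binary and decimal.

Flip each bit (0->1, 1->0):
  1100011111100101
  0011100000011010

Answer: 0011100000011010 (14362)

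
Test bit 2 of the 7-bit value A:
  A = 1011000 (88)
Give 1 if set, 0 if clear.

Bit 2 is the 3rd from the right.
  1011000
      ^
That bit is 0.

Answer: 0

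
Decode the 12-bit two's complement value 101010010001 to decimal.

MSB is 1, so the value is negative. Find the magnitude:
1. Invert bits:  010101101110
2. Add 1:        010101101111  = 1391
3. Apply sign:   -1391

Answer: -1391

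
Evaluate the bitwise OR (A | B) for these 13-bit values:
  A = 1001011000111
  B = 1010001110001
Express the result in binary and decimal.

Apply | to each column (1 where either bit is 1):
  1001011000111
| 1010001110001
---------------
  1011011110111

Answer: 1011011110111 (5879)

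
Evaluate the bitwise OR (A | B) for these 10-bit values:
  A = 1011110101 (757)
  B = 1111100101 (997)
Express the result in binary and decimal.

Apply | to each column (1 where either bit is 1):
  1011110101
| 1111100101
------------
  1111110101

Answer: 1111110101 (1013)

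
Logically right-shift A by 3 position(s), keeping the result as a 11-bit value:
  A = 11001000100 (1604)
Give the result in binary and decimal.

Logical shift right by 3: drop the bottom 3 bit(s), prepend 3 zero(s) on the left.
  11001000100  ->  keep [11001000], discard [100], prepend 000
= 00011001000

Answer: 00011001000 (200)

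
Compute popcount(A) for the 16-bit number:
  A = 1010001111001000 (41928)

1010001111001000
1-bits at positions (from bit 0 = LSB): 3, 6, 7, 8, 9, 13, 15
Count = 7

Answer: 7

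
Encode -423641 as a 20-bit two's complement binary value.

1. Binary of +423641:  01100111011011011001
2. Invert bits:     10011000100100100110
3. Add 1:           10011000100100100111

Answer: 10011000100100100111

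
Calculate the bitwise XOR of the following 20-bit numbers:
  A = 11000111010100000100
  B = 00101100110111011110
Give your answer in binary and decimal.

Apply ^ to each column (1 where bits differ):
  11000111010100000100
^ 00101100110111011110
----------------------
  11101011100011011010

Answer: 11101011100011011010 (964826)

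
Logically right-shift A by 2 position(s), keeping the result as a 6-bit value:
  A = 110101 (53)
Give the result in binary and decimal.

Logical shift right by 2: drop the bottom 2 bit(s), prepend 2 zero(s) on the left.
  110101  ->  keep [1101], discard [01], prepend 00
= 001101

Answer: 001101 (13)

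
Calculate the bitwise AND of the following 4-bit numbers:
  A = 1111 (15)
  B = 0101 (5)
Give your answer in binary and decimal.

Apply & to each column (1 only where both bits are 1):
  1111
& 0101
------
  0101

Answer: 0101 (5)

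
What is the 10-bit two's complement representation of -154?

1. Binary of +154:  0010011010
2. Invert bits:     1101100101
3. Add 1:           1101100110

Answer: 1101100110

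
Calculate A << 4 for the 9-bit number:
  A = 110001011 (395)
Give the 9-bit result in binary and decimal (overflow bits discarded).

Shift left by 4: drop the top 4 bit(s), append 4 zero(s) on the right.
  110001011  ->  discard [1100], keep [01011], append 0000
= 010110000

Answer: 010110000 (176)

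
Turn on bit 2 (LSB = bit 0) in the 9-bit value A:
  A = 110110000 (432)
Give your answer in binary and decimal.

Mask = 1 << 2 = 000000100
Bit 2 of A is 0, so OR-ing with the mask flips it to 1.
  110110000
| 000000100
-----------
  110110100

Answer: 110110100 (436)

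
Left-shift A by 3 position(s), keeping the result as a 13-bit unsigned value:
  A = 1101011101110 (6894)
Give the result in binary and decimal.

Shift left by 3: drop the top 3 bit(s), append 3 zero(s) on the right.
  1101011101110  ->  discard [110], keep [1011101110], append 000
= 1011101110000

Answer: 1011101110000 (6000)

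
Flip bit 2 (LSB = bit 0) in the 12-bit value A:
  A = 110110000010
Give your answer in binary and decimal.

Mask = 1 << 2 = 000000000100
Bit 2 of A is 0; XOR with the mask flips it to 1.
  110110000010
^ 000000000100
--------------
  110110000110

Answer: 110110000110 (3462)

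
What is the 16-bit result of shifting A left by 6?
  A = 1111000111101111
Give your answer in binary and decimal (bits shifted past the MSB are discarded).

Shift left by 6: drop the top 6 bit(s), append 6 zero(s) on the right.
  1111000111101111  ->  discard [111100], keep [0111101111], append 000000
= 0111101111000000

Answer: 0111101111000000 (31680)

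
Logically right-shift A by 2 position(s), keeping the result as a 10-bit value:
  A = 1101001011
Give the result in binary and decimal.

Logical shift right by 2: drop the bottom 2 bit(s), prepend 2 zero(s) on the left.
  1101001011  ->  keep [11010010], discard [11], prepend 00
= 0011010010

Answer: 0011010010 (210)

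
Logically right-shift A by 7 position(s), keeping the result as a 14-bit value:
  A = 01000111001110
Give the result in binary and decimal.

Logical shift right by 7: drop the bottom 7 bit(s), prepend 7 zero(s) on the left.
  01000111001110  ->  keep [0100011], discard [1001110], prepend 0000000
= 00000000100011

Answer: 00000000100011 (35)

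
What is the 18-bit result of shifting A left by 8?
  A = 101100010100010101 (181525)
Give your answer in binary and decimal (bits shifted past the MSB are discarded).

Shift left by 8: drop the top 8 bit(s), append 8 zero(s) on the right.
  101100010100010101  ->  discard [10110001], keep [0100010101], append 00000000
= 010001010100000000

Answer: 010001010100000000 (70912)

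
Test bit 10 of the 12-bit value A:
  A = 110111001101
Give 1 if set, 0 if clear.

Bit 10 is the 11th from the right.
  110111001101
   ^
That bit is 1.

Answer: 1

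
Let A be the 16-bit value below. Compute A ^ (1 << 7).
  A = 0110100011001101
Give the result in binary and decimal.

Mask = 1 << 7 = 0000000010000000
Bit 7 of A is 1; XOR with the mask flips it to 0.
  0110100011001101
^ 0000000010000000
------------------
  0110100001001101

Answer: 0110100001001101 (26701)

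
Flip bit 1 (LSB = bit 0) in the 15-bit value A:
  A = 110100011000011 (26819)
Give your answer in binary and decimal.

Mask = 1 << 1 = 000000000000010
Bit 1 of A is 1; XOR with the mask flips it to 0.
  110100011000011
^ 000000000000010
-----------------
  110100011000001

Answer: 110100011000001 (26817)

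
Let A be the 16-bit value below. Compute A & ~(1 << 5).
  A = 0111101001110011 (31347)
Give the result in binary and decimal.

Mask = ~(1 << 5) = 1111111111011111
Bit 5 of A is 1, so AND-ing with the mask clears it to 0.
  0111101001110011
& 1111111111011111
------------------
  0111101001010011

Answer: 0111101001010011 (31315)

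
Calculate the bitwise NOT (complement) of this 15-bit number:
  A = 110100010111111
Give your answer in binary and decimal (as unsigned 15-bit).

Flip each bit (0->1, 1->0):
  110100010111111
  001011101000000

Answer: 001011101000000 (5952)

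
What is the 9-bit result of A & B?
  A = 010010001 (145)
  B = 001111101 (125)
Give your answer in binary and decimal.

Apply & to each column (1 only where both bits are 1):
  010010001
& 001111101
-----------
  000010001

Answer: 000010001 (17)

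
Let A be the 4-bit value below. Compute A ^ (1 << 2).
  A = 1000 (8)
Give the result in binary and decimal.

Mask = 1 << 2 = 0100
Bit 2 of A is 0; XOR with the mask flips it to 1.
  1000
^ 0100
------
  1100

Answer: 1100 (12)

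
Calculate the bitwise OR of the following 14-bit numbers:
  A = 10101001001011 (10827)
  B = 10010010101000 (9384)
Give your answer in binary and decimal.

Apply | to each column (1 where either bit is 1):
  10101001001011
| 10010010101000
----------------
  10111011101011

Answer: 10111011101011 (12011)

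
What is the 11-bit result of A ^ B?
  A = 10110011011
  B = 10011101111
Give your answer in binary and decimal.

Apply ^ to each column (1 where bits differ):
  10110011011
^ 10011101111
-------------
  00101110100

Answer: 00101110100 (372)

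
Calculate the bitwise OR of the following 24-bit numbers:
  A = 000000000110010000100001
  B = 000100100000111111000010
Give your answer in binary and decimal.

Apply | to each column (1 where either bit is 1):
  000000000110010000100001
| 000100100000111111000010
--------------------------
  000100100110111111100011

Answer: 000100100110111111100011 (1208291)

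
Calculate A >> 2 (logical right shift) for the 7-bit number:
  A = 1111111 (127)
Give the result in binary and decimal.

Logical shift right by 2: drop the bottom 2 bit(s), prepend 2 zero(s) on the left.
  1111111  ->  keep [11111], discard [11], prepend 00
= 0011111

Answer: 0011111 (31)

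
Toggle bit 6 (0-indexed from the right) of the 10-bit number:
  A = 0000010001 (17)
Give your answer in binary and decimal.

Mask = 1 << 6 = 0001000000
Bit 6 of A is 0; XOR with the mask flips it to 1.
  0000010001
^ 0001000000
------------
  0001010001

Answer: 0001010001 (81)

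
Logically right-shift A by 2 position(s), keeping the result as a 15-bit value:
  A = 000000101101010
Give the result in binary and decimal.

Logical shift right by 2: drop the bottom 2 bit(s), prepend 2 zero(s) on the left.
  000000101101010  ->  keep [0000001011010], discard [10], prepend 00
= 000000001011010

Answer: 000000001011010 (90)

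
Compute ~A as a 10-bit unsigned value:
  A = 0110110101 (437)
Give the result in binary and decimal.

Flip each bit (0->1, 1->0):
  0110110101
  1001001010

Answer: 1001001010 (586)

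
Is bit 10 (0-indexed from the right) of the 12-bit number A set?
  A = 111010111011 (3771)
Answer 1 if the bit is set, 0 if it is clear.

Bit 10 is the 11th from the right.
  111010111011
   ^
That bit is 1.

Answer: 1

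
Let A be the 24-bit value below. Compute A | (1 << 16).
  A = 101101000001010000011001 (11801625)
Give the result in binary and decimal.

Mask = 1 << 16 = 000000010000000000000000
Bit 16 of A is 0, so OR-ing with the mask flips it to 1.
  101101000001010000011001
| 000000010000000000000000
--------------------------
  101101010001010000011001

Answer: 101101010001010000011001 (11867161)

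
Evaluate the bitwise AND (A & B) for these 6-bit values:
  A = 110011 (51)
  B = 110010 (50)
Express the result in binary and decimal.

Apply & to each column (1 only where both bits are 1):
  110011
& 110010
--------
  110010

Answer: 110010 (50)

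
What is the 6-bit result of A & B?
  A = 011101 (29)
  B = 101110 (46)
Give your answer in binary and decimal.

Apply & to each column (1 only where both bits are 1):
  011101
& 101110
--------
  001100

Answer: 001100 (12)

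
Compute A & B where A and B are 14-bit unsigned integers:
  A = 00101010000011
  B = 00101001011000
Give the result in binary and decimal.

Apply & to each column (1 only where both bits are 1):
  00101010000011
& 00101001011000
----------------
  00101000000000

Answer: 00101000000000 (2560)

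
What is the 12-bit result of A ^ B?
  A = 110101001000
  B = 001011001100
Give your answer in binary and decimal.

Apply ^ to each column (1 where bits differ):
  110101001000
^ 001011001100
--------------
  111110000100

Answer: 111110000100 (3972)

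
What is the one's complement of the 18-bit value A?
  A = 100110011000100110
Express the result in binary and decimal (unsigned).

Flip each bit (0->1, 1->0):
  100110011000100110
  011001100111011001

Answer: 011001100111011001 (104921)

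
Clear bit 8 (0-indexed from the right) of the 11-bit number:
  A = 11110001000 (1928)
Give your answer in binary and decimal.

Mask = ~(1 << 8) = 11011111111
Bit 8 of A is 1, so AND-ing with the mask clears it to 0.
  11110001000
& 11011111111
-------------
  11010001000

Answer: 11010001000 (1672)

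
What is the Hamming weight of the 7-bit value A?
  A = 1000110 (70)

1000110
1-bits at positions (from bit 0 = LSB): 1, 2, 6
Count = 3

Answer: 3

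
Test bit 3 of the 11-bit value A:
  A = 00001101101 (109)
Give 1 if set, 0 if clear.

Bit 3 is the 4th from the right.
  00001101101
         ^
That bit is 1.

Answer: 1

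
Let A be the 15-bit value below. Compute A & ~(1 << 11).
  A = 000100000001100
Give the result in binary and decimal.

Mask = ~(1 << 11) = 111011111111111
Bit 11 of A is 1, so AND-ing with the mask clears it to 0.
  000100000001100
& 111011111111111
-----------------
  000000000001100

Answer: 000000000001100 (12)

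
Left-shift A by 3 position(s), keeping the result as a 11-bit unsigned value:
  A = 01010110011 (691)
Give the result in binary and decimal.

Shift left by 3: drop the top 3 bit(s), append 3 zero(s) on the right.
  01010110011  ->  discard [010], keep [10110011], append 000
= 10110011000

Answer: 10110011000 (1432)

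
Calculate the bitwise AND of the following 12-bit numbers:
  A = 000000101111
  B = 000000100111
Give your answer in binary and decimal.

Apply & to each column (1 only where both bits are 1):
  000000101111
& 000000100111
--------------
  000000100111

Answer: 000000100111 (39)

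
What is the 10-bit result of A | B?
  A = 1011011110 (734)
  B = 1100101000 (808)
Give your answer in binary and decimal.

Apply | to each column (1 where either bit is 1):
  1011011110
| 1100101000
------------
  1111111110

Answer: 1111111110 (1022)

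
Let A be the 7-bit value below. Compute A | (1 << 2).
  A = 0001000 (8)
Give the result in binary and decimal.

Mask = 1 << 2 = 0000100
Bit 2 of A is 0, so OR-ing with the mask flips it to 1.
  0001000
| 0000100
---------
  0001100

Answer: 0001100 (12)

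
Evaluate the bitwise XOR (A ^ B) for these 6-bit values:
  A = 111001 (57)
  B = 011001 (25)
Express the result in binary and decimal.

Apply ^ to each column (1 where bits differ):
  111001
^ 011001
--------
  100000

Answer: 100000 (32)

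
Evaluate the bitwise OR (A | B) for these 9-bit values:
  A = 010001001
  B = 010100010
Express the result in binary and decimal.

Apply | to each column (1 where either bit is 1):
  010001001
| 010100010
-----------
  010101011

Answer: 010101011 (171)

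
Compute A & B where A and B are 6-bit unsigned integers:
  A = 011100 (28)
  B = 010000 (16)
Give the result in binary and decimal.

Apply & to each column (1 only where both bits are 1):
  011100
& 010000
--------
  010000

Answer: 010000 (16)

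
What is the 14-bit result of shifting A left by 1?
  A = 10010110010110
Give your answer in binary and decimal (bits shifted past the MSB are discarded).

Shift left by 1: drop the top 1 bit(s), append 1 zero(s) on the right.
  10010110010110  ->  discard [1], keep [0010110010110], append 0
= 00101100101100

Answer: 00101100101100 (2860)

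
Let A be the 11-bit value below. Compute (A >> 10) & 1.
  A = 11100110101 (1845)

Bit 10 is the 11th from the right.
  11100110101
  ^
That bit is 1.

Answer: 1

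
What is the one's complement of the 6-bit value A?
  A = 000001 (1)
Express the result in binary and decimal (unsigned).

Flip each bit (0->1, 1->0):
  000001
  111110

Answer: 111110 (62)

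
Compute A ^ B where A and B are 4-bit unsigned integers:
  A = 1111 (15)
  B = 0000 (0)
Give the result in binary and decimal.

Apply ^ to each column (1 where bits differ):
  1111
^ 0000
------
  1111

Answer: 1111 (15)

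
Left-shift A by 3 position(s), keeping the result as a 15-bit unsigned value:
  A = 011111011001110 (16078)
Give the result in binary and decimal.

Shift left by 3: drop the top 3 bit(s), append 3 zero(s) on the right.
  011111011001110  ->  discard [011], keep [111011001110], append 000
= 111011001110000

Answer: 111011001110000 (30320)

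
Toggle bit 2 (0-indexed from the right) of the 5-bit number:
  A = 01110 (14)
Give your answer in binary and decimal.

Mask = 1 << 2 = 00100
Bit 2 of A is 1; XOR with the mask flips it to 0.
  01110
^ 00100
-------
  01010

Answer: 01010 (10)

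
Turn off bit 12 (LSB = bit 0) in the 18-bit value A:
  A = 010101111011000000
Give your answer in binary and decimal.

Mask = ~(1 << 12) = 111110111111111111
Bit 12 of A is 1, so AND-ing with the mask clears it to 0.
  010101111011000000
& 111110111111111111
--------------------
  010100111011000000

Answer: 010100111011000000 (85696)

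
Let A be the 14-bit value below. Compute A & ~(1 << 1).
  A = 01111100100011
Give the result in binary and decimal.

Mask = ~(1 << 1) = 11111111111101
Bit 1 of A is 1, so AND-ing with the mask clears it to 0.
  01111100100011
& 11111111111101
----------------
  01111100100001

Answer: 01111100100001 (7969)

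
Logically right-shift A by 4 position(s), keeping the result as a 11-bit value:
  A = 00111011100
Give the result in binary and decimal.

Logical shift right by 4: drop the bottom 4 bit(s), prepend 4 zero(s) on the left.
  00111011100  ->  keep [0011101], discard [1100], prepend 0000
= 00000011101

Answer: 00000011101 (29)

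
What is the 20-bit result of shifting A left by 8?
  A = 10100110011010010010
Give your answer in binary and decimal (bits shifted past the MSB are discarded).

Shift left by 8: drop the top 8 bit(s), append 8 zero(s) on the right.
  10100110011010010010  ->  discard [10100110], keep [011010010010], append 00000000
= 01101001001000000000

Answer: 01101001001000000000 (430592)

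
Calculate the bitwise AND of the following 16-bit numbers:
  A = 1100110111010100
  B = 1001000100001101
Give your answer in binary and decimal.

Apply & to each column (1 only where both bits are 1):
  1100110111010100
& 1001000100001101
------------------
  1000000100000100

Answer: 1000000100000100 (33028)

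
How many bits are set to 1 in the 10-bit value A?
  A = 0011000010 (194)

0011000010
1-bits at positions (from bit 0 = LSB): 1, 6, 7
Count = 3

Answer: 3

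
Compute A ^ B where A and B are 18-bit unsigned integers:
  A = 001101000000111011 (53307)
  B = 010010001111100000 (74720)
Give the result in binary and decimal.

Apply ^ to each column (1 where bits differ):
  001101000000111011
^ 010010001111100000
--------------------
  011111001111011011

Answer: 011111001111011011 (127963)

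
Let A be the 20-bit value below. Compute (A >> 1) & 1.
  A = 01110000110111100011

Bit 1 is the 2nd from the right.
  01110000110111100011
                    ^
That bit is 1.

Answer: 1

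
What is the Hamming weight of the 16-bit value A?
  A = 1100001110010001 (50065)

1100001110010001
1-bits at positions (from bit 0 = LSB): 0, 4, 7, 8, 9, 14, 15
Count = 7

Answer: 7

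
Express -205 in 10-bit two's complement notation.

1. Binary of +205:  0011001101
2. Invert bits:     1100110010
3. Add 1:           1100110011

Answer: 1100110011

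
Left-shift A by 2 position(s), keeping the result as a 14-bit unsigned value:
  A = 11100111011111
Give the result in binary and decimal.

Shift left by 2: drop the top 2 bit(s), append 2 zero(s) on the right.
  11100111011111  ->  discard [11], keep [100111011111], append 00
= 10011101111100

Answer: 10011101111100 (10108)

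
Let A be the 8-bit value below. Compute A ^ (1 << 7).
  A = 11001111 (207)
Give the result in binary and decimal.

Mask = 1 << 7 = 10000000
Bit 7 of A is 1; XOR with the mask flips it to 0.
  11001111
^ 10000000
----------
  01001111

Answer: 01001111 (79)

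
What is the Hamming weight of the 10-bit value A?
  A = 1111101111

1111101111
1-bits at positions (from bit 0 = LSB): 0, 1, 2, 3, 5, 6, 7, 8, 9
Count = 9

Answer: 9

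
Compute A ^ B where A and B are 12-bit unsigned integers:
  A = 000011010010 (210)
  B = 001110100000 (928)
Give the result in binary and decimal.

Apply ^ to each column (1 where bits differ):
  000011010010
^ 001110100000
--------------
  001101110010

Answer: 001101110010 (882)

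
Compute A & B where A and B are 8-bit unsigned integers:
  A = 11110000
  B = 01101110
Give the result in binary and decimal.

Apply & to each column (1 only where both bits are 1):
  11110000
& 01101110
----------
  01100000

Answer: 01100000 (96)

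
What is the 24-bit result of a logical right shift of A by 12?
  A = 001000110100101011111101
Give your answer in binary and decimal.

Logical shift right by 12: drop the bottom 12 bit(s), prepend 12 zero(s) on the left.
  001000110100101011111101  ->  keep [001000110100], discard [101011111101], prepend 000000000000
= 000000000000001000110100

Answer: 000000000000001000110100 (564)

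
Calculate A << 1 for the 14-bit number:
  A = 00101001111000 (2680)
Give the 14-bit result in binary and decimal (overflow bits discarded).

Shift left by 1: drop the top 1 bit(s), append 1 zero(s) on the right.
  00101001111000  ->  discard [0], keep [0101001111000], append 0
= 01010011110000

Answer: 01010011110000 (5360)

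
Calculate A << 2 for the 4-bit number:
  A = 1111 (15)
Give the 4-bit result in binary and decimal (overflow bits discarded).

Shift left by 2: drop the top 2 bit(s), append 2 zero(s) on the right.
  1111  ->  discard [11], keep [11], append 00
= 1100

Answer: 1100 (12)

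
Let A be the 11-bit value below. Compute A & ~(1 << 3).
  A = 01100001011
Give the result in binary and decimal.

Mask = ~(1 << 3) = 11111110111
Bit 3 of A is 1, so AND-ing with the mask clears it to 0.
  01100001011
& 11111110111
-------------
  01100000011

Answer: 01100000011 (771)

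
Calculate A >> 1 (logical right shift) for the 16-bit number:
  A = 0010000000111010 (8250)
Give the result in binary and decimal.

Logical shift right by 1: drop the bottom 1 bit(s), prepend 1 zero(s) on the left.
  0010000000111010  ->  keep [001000000011101], discard [0], prepend 0
= 0001000000011101

Answer: 0001000000011101 (4125)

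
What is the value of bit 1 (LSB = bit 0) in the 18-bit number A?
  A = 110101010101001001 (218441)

Bit 1 is the 2nd from the right.
  110101010101001001
                  ^
That bit is 0.

Answer: 0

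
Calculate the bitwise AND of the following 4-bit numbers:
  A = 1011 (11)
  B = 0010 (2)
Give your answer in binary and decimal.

Apply & to each column (1 only where both bits are 1):
  1011
& 0010
------
  0010

Answer: 0010 (2)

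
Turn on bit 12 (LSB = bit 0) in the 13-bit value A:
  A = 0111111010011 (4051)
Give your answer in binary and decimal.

Mask = 1 << 12 = 1000000000000
Bit 12 of A is 0, so OR-ing with the mask flips it to 1.
  0111111010011
| 1000000000000
---------------
  1111111010011

Answer: 1111111010011 (8147)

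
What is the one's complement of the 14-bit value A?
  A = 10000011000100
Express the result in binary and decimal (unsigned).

Flip each bit (0->1, 1->0):
  10000011000100
  01111100111011

Answer: 01111100111011 (7995)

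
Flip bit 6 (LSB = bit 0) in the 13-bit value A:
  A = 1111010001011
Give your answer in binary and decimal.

Mask = 1 << 6 = 0000001000000
Bit 6 of A is 0; XOR with the mask flips it to 1.
  1111010001011
^ 0000001000000
---------------
  1111011001011

Answer: 1111011001011 (7883)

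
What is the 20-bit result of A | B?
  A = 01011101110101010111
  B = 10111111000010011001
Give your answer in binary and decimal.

Apply | to each column (1 where either bit is 1):
  01011101110101010111
| 10111111000010011001
----------------------
  11111111110111011111

Answer: 11111111110111011111 (1048031)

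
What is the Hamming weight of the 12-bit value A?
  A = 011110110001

011110110001
1-bits at positions (from bit 0 = LSB): 0, 4, 5, 7, 8, 9, 10
Count = 7

Answer: 7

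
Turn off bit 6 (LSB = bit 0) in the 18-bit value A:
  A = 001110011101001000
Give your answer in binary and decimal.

Mask = ~(1 << 6) = 111111111110111111
Bit 6 of A is 1, so AND-ing with the mask clears it to 0.
  001110011101001000
& 111111111110111111
--------------------
  001110011100001000

Answer: 001110011100001000 (59144)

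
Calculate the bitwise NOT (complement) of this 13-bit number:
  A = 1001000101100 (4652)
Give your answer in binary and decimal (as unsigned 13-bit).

Flip each bit (0->1, 1->0):
  1001000101100
  0110111010011

Answer: 0110111010011 (3539)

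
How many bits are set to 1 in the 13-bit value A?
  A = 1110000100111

1110000100111
1-bits at positions (from bit 0 = LSB): 0, 1, 2, 5, 10, 11, 12
Count = 7

Answer: 7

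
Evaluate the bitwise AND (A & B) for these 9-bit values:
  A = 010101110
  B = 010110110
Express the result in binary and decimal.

Apply & to each column (1 only where both bits are 1):
  010101110
& 010110110
-----------
  010100110

Answer: 010100110 (166)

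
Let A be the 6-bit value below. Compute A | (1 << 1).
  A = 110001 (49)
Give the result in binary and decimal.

Mask = 1 << 1 = 000010
Bit 1 of A is 0, so OR-ing with the mask flips it to 1.
  110001
| 000010
--------
  110011

Answer: 110011 (51)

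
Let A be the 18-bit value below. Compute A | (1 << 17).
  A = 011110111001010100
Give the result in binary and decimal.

Mask = 1 << 17 = 100000000000000000
Bit 17 of A is 0, so OR-ing with the mask flips it to 1.
  011110111001010100
| 100000000000000000
--------------------
  111110111001010100

Answer: 111110111001010100 (257620)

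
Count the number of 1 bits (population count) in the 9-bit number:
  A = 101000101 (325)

101000101
1-bits at positions (from bit 0 = LSB): 0, 2, 6, 8
Count = 4

Answer: 4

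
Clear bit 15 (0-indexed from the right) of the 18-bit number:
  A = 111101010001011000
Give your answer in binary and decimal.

Mask = ~(1 << 15) = 110111111111111111
Bit 15 of A is 1, so AND-ing with the mask clears it to 0.
  111101010001011000
& 110111111111111111
--------------------
  110101010001011000

Answer: 110101010001011000 (218200)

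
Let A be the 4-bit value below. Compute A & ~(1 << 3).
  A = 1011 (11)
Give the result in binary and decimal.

Mask = ~(1 << 3) = 0111
Bit 3 of A is 1, so AND-ing with the mask clears it to 0.
  1011
& 0111
------
  0011

Answer: 0011 (3)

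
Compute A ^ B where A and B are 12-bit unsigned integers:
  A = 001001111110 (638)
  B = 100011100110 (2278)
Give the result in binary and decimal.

Apply ^ to each column (1 where bits differ):
  001001111110
^ 100011100110
--------------
  101010011000

Answer: 101010011000 (2712)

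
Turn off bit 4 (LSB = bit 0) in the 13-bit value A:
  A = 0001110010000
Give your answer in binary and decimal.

Mask = ~(1 << 4) = 1111111101111
Bit 4 of A is 1, so AND-ing with the mask clears it to 0.
  0001110010000
& 1111111101111
---------------
  0001110000000

Answer: 0001110000000 (896)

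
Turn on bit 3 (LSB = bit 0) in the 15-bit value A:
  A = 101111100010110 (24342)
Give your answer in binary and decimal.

Mask = 1 << 3 = 000000000001000
Bit 3 of A is 0, so OR-ing with the mask flips it to 1.
  101111100010110
| 000000000001000
-----------------
  101111100011110

Answer: 101111100011110 (24350)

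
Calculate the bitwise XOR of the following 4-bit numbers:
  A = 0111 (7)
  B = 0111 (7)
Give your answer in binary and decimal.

Apply ^ to each column (1 where bits differ):
  0111
^ 0111
------
  0000

Answer: 0000 (0)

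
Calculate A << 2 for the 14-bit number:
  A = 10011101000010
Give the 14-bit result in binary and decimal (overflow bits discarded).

Shift left by 2: drop the top 2 bit(s), append 2 zero(s) on the right.
  10011101000010  ->  discard [10], keep [011101000010], append 00
= 01110100001000

Answer: 01110100001000 (7432)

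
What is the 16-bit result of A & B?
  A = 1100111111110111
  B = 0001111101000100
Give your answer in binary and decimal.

Apply & to each column (1 only where both bits are 1):
  1100111111110111
& 0001111101000100
------------------
  0000111101000100

Answer: 0000111101000100 (3908)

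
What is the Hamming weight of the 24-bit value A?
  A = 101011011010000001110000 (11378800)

101011011010000001110000
1-bits at positions (from bit 0 = LSB): 4, 5, 6, 13, 15, 16, 18, 19, 21, 23
Count = 10

Answer: 10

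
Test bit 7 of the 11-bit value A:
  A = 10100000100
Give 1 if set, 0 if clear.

Bit 7 is the 8th from the right.
  10100000100
     ^
That bit is 0.

Answer: 0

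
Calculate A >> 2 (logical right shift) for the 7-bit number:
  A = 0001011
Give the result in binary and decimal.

Logical shift right by 2: drop the bottom 2 bit(s), prepend 2 zero(s) on the left.
  0001011  ->  keep [00010], discard [11], prepend 00
= 0000010

Answer: 0000010 (2)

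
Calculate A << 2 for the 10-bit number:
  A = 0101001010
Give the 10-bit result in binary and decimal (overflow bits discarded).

Shift left by 2: drop the top 2 bit(s), append 2 zero(s) on the right.
  0101001010  ->  discard [01], keep [01001010], append 00
= 0100101000

Answer: 0100101000 (296)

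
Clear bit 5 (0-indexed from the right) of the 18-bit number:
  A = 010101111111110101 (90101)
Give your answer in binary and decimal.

Mask = ~(1 << 5) = 111111111111011111
Bit 5 of A is 1, so AND-ing with the mask clears it to 0.
  010101111111110101
& 111111111111011111
--------------------
  010101111111010101

Answer: 010101111111010101 (90069)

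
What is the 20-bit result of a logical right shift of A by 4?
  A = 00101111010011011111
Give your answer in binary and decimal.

Logical shift right by 4: drop the bottom 4 bit(s), prepend 4 zero(s) on the left.
  00101111010011011111  ->  keep [0010111101001101], discard [1111], prepend 0000
= 00000010111101001101

Answer: 00000010111101001101 (12109)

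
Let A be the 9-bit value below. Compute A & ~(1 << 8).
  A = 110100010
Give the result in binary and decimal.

Mask = ~(1 << 8) = 011111111
Bit 8 of A is 1, so AND-ing with the mask clears it to 0.
  110100010
& 011111111
-----------
  010100010

Answer: 010100010 (162)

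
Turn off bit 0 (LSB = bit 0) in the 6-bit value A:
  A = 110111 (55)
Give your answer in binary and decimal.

Mask = ~(1 << 0) = 111110
Bit 0 of A is 1, so AND-ing with the mask clears it to 0.
  110111
& 111110
--------
  110110

Answer: 110110 (54)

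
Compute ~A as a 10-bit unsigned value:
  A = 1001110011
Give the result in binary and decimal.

Flip each bit (0->1, 1->0):
  1001110011
  0110001100

Answer: 0110001100 (396)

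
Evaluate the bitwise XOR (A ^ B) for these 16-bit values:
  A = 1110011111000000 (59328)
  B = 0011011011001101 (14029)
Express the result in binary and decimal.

Apply ^ to each column (1 where bits differ):
  1110011111000000
^ 0011011011001101
------------------
  1101000100001101

Answer: 1101000100001101 (53517)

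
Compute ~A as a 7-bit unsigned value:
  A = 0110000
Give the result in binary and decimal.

Flip each bit (0->1, 1->0):
  0110000
  1001111

Answer: 1001111 (79)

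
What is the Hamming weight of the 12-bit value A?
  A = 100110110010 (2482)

100110110010
1-bits at positions (from bit 0 = LSB): 1, 4, 5, 7, 8, 11
Count = 6

Answer: 6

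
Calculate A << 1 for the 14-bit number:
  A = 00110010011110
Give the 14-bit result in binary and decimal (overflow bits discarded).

Shift left by 1: drop the top 1 bit(s), append 1 zero(s) on the right.
  00110010011110  ->  discard [0], keep [0110010011110], append 0
= 01100100111100

Answer: 01100100111100 (6460)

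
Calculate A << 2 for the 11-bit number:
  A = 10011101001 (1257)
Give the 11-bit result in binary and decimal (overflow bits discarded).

Shift left by 2: drop the top 2 bit(s), append 2 zero(s) on the right.
  10011101001  ->  discard [10], keep [011101001], append 00
= 01110100100

Answer: 01110100100 (932)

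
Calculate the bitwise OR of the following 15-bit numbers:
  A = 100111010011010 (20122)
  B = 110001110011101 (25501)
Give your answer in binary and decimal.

Apply | to each column (1 where either bit is 1):
  100111010011010
| 110001110011101
-----------------
  110111110011111

Answer: 110111110011111 (28575)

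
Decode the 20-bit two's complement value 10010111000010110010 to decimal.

MSB is 1, so the value is negative. Find the magnitude:
1. Invert bits:  01101000111101001101
2. Add 1:        01101000111101001110  = 429902
3. Apply sign:   -429902

Answer: -429902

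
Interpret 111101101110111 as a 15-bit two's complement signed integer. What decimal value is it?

MSB is 1, so the value is negative. Find the magnitude:
1. Invert bits:  000010010001000
2. Add 1:        000010010001001  = 1161
3. Apply sign:   -1161

Answer: -1161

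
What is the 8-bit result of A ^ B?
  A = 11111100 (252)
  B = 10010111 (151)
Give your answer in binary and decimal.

Apply ^ to each column (1 where bits differ):
  11111100
^ 10010111
----------
  01101011

Answer: 01101011 (107)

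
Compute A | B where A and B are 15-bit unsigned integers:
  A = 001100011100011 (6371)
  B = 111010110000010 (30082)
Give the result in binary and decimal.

Apply | to each column (1 where either bit is 1):
  001100011100011
| 111010110000010
-----------------
  111110111100011

Answer: 111110111100011 (32227)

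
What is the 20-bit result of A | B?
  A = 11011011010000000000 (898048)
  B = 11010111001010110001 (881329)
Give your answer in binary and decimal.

Apply | to each column (1 where either bit is 1):
  11011011010000000000
| 11010111001010110001
----------------------
  11011111011010110001

Answer: 11011111011010110001 (915121)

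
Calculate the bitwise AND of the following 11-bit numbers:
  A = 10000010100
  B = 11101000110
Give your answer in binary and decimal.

Apply & to each column (1 only where both bits are 1):
  10000010100
& 11101000110
-------------
  10000000100

Answer: 10000000100 (1028)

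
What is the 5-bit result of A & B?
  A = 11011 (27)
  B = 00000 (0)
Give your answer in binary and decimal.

Apply & to each column (1 only where both bits are 1):
  11011
& 00000
-------
  00000

Answer: 00000 (0)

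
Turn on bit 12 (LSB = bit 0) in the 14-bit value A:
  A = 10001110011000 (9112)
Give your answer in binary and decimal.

Mask = 1 << 12 = 01000000000000
Bit 12 of A is 0, so OR-ing with the mask flips it to 1.
  10001110011000
| 01000000000000
----------------
  11001110011000

Answer: 11001110011000 (13208)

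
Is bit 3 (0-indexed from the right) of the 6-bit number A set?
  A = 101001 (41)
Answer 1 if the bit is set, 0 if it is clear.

Bit 3 is the 4th from the right.
  101001
    ^
That bit is 1.

Answer: 1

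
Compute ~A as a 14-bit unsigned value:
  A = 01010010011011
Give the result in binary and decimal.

Flip each bit (0->1, 1->0):
  01010010011011
  10101101100100

Answer: 10101101100100 (11108)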